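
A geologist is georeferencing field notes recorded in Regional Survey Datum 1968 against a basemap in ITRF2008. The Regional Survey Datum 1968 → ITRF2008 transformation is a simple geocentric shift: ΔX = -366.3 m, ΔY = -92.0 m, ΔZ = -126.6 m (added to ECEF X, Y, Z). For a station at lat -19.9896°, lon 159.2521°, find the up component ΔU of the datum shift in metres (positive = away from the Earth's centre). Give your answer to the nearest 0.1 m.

At φ = -19.9896°, λ = 159.2521°: sin φ = -0.341850, cos φ = 0.939755, sin λ = 0.354257, cos λ = -0.935148.
ΔU = cos φ cos λ·ΔX + cos φ sin λ·ΔY + sin φ·ΔZ = (0.939755)(-0.935148)(-366.3) + (0.939755)(0.354257)(-92.0) + (-0.341850)(-126.6) = 334.56 m.

ΔU = 334.6 m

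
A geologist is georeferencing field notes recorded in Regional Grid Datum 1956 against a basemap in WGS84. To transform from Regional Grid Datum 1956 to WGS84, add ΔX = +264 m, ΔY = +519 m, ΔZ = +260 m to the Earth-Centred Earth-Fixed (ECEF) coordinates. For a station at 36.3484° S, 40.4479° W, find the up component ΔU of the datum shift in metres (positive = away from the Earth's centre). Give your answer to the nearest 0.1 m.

ΔU = -263.5 m

At φ = -36.3484°, λ = -40.4479°: sin φ = -0.592694, cos φ = 0.805428, sin λ = -0.648756, cos λ = 0.760996.
ΔU = cos φ cos λ·ΔX + cos φ sin λ·ΔY + sin φ·ΔZ = (0.805428)(0.760996)(264) + (0.805428)(-0.648756)(519) + (-0.592694)(260) = -263.48 m.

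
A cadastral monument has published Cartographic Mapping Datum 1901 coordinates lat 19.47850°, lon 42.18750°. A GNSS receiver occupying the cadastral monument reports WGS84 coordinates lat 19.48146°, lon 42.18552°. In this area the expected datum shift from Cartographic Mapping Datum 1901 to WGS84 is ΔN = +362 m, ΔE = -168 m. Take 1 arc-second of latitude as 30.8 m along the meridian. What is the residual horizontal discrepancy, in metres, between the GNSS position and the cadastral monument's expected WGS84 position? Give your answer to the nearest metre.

52 m

Observed coordinate differences: Δφ = +0.00296°, Δλ = -0.00198°.
Converting to metres (1° lat = 110880 m, cos φ = 0.942767): observed ΔN = 328.2 m, observed ΔE = -207.0 m.
Subtracting the expected shift leaves a residual of 328.2 − (362) = -33.8 m north and -207.0 − (-168) = -39.0 m east.
Residual distance = √((-33.8)² + (-39.0)²) = 51.6 m.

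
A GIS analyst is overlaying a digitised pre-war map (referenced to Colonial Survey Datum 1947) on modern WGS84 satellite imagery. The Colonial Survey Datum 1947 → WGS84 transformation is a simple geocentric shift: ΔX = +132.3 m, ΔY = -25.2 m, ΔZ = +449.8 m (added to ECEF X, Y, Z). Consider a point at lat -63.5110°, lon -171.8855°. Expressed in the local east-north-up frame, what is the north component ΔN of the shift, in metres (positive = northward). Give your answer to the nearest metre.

At φ = -63.5110°, λ = -171.8855°: sin φ = -0.895020, cos φ = 0.446026, sin λ = -0.141152, cos λ = -0.989988.
ΔN = −sin φ cos λ·ΔX − sin φ sin λ·ΔY + cos φ·ΔZ = −(-0.895020)(-0.989988)(132.3) − (-0.895020)(-0.141152)(-25.2) + (0.446026)(449.8) = 86.58 m.

ΔN = 87 m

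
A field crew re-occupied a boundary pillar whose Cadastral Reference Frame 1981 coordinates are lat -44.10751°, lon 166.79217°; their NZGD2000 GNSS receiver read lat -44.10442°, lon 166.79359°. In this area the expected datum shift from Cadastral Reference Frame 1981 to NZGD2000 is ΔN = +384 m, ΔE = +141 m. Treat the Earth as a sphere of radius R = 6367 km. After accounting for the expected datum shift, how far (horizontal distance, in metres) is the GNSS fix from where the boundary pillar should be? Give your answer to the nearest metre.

Observed coordinate differences: Δφ = +0.00309°, Δλ = +0.00142°.
Converting to metres (1° lat = 111125 m, cos φ = 0.718035): observed ΔN = 343.4 m, observed ΔE = 113.3 m.
Subtracting the expected shift leaves a residual of 343.4 − (384) = -40.6 m north and 113.3 − (141) = -27.7 m east.
Residual distance = √((-40.6)² + (-27.7)²) = 49.2 m.

49 m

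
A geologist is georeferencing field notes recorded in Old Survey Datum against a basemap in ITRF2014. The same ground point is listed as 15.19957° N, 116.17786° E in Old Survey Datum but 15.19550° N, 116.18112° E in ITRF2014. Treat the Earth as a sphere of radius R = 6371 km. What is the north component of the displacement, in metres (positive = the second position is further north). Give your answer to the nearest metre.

ΔN = -453 m

Δφ = 15.19550° − 15.19957° = -0.00407°; Δλ = 116.18112° − 116.17786° = +0.00326°.
1° along a meridian = πR/180 = 111195 m.
ΔN = Δφ × 111195 = -452.6 m; ΔE = Δλ × 111195 × cos(15.19957°) = +0.00326 × 111195 × 0.965018 = 349.8 m.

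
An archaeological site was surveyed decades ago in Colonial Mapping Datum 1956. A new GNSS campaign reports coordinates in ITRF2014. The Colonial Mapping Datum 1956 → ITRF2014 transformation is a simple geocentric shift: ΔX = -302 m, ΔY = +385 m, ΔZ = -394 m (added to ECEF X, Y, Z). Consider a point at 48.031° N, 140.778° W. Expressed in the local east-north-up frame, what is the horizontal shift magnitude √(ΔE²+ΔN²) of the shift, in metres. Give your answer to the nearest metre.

The local east axis at (φ, λ) is (−sin λ, cos λ, 0), so ΔE = −sin(-140.778°)·(-302) + cos(-140.778°)·385 = -489.22 m.
The local north axis is (−sin φ cos λ, −sin φ sin λ, cos φ), giving ΔN = -173.951 + 181.004 − 263.479 = -256.43 m.
Horizontal magnitude = √(ΔE² + ΔN²) = √((-489.22)² + (-256.43)²) = 552.35 m.

552 m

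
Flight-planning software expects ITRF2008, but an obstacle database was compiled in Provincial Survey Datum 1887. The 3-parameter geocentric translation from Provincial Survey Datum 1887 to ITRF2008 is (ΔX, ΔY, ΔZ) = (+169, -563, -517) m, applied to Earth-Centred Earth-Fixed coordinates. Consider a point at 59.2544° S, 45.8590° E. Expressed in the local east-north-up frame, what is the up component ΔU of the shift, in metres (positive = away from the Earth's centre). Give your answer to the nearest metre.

ΔU = 298 m

The local up (radial) axis is (cos φ cos λ, cos φ sin λ, sin φ), giving ΔU = 60.169 − 206.548 + 444.333 = 297.95 m.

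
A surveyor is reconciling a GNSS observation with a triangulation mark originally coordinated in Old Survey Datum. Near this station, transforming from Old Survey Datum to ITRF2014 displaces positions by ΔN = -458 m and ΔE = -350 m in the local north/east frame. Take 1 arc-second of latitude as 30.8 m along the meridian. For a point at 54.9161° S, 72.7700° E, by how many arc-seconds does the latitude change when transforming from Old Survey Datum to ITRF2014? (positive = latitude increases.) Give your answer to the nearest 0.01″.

Δφ = -14.87″

1″ of latitude = 30.80 m, so Δφ = -458.0 / 30.80 = -14.870″.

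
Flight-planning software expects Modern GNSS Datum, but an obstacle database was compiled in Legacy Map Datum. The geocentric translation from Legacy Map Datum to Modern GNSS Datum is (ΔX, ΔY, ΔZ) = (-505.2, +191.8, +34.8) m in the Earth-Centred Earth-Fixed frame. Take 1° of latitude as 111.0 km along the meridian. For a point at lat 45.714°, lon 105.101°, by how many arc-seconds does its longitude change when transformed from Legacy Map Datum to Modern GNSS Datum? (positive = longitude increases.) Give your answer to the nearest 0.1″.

Δλ = 20.3″

sin φ = 0.715863, cos φ = 0.698240, sin λ = 0.965468, cos λ = -0.260521.
East component: ΔE = −sin λ·ΔX + cos λ·ΔY = −(0.965468)(-505.2) + (-0.260521)(191.8) = 437.79 m.
1° of latitude spans 111000 m; at latitude φ, 1° of longitude spans that × cos φ = 77504.7 m, so Δλ = 437.79 / 77504.7 × 3600 = 20.335″.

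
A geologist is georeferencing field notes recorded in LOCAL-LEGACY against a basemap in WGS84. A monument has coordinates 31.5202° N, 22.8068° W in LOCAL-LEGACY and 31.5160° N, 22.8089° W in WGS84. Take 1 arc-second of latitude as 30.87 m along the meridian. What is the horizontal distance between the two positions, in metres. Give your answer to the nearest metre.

Δφ = 31.5160° − 31.5202° = -0.0042°; Δλ = -22.8089° − -22.8068° = -0.0021°.
1° of latitude = 3600 × 30.87 = 111132 m.
ΔN = Δφ × 111132 = -466.8 m; ΔE = Δλ × 111132 × cos(31.5202°) = -0.0021 × 111132 × 0.852456 = -198.9 m.
Distance = √(ΔE² + ΔN²) = √((-198.9)² + (-466.8)²) = 507.4 m.

507 m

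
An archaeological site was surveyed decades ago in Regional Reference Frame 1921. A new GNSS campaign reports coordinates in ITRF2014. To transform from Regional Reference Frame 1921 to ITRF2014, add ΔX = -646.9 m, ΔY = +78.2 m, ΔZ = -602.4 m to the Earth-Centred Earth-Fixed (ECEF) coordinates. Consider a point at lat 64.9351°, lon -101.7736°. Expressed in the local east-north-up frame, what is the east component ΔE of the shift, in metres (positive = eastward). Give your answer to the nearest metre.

The local east axis at (φ, λ) is (−sin λ, cos λ, 0), so ΔE = −sin(-101.7736°)·(-646.9) + cos(-101.7736°)·78.2 = -649.25 m.

ΔE = -649 m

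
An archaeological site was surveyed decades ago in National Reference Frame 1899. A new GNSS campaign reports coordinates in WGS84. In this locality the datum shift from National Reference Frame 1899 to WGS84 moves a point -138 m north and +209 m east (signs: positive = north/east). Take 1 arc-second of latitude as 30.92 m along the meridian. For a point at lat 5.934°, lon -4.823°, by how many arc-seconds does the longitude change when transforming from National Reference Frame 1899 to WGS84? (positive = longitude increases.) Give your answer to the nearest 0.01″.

At latitude 5.934°, cos φ = 0.994642.
1″ of longitude at this latitude = 30.92 × cos φ = 30.7543 m, so Δλ = 209.0 / 30.7543 = 6.796″.

Δλ = 6.80″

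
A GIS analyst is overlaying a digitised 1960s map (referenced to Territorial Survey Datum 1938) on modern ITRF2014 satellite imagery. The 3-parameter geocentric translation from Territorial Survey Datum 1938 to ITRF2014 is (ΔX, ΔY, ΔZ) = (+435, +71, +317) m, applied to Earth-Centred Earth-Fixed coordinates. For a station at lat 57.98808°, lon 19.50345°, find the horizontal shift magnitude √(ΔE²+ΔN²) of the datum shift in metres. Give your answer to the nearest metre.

215 m

The local east axis at (φ, λ) is (−sin λ, cos λ, 0), so ΔE = −sin(19.50345°)·435 + cos(19.50345°)·71 = -78.30 m.
The local north axis is (−sin φ cos λ, −sin φ sin λ, cos φ), giving ΔN = -347.689 − 20.100 + 168.040 = -199.75 m.
Horizontal magnitude = √(ΔE² + ΔN²) = √((-78.30)² + (-199.75)²) = 214.55 m.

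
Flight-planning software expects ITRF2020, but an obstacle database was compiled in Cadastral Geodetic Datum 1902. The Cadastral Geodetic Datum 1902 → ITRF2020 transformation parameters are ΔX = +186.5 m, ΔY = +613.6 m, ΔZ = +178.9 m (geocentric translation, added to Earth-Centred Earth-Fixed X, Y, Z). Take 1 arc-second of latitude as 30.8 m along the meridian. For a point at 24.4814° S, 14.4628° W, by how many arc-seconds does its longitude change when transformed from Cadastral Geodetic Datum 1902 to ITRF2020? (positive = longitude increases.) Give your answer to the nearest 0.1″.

Δλ = 22.9″

sin φ = -0.414398, cos φ = 0.910096, sin λ = -0.249751, cos λ = 0.968310.
East component: ΔE = −sin λ·ΔX + cos λ·ΔY = −(-0.249751)(186.5) + (0.968310)(613.6) = 640.73 m.
1° of latitude spans 3600 × 30.80 = 110880 m; at latitude φ, 1° of longitude spans that × cos φ = 100911.4 m, so Δλ = 640.73 / 100911.4 × 3600 = 22.858″.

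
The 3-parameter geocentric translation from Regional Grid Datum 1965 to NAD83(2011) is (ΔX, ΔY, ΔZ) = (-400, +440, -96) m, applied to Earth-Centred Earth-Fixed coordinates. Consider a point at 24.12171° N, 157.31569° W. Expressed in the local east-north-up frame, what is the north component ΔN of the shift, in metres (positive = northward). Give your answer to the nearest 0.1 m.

The local north axis is (−sin φ cos λ, −sin φ sin λ, cos φ), giving ΔN = -150.825 + 69.347 − 87.617 = -169.10 m.

ΔN = -169.1 m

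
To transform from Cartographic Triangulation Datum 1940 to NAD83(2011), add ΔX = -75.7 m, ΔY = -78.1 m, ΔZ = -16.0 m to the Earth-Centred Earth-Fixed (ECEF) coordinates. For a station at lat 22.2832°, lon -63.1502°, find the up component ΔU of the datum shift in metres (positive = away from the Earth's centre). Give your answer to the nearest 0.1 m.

At φ = 22.2832°, λ = -63.1502°: sin φ = 0.379185, cos φ = 0.925321, sin λ = -0.892194, cos λ = 0.451653.
ΔU = cos φ cos λ·ΔX + cos φ sin λ·ΔY + sin φ·ΔZ = (0.925321)(0.451653)(-75.7) + (0.925321)(-0.892194)(-78.1) + (0.379185)(-16.0) = 26.77 m.

ΔU = 26.8 m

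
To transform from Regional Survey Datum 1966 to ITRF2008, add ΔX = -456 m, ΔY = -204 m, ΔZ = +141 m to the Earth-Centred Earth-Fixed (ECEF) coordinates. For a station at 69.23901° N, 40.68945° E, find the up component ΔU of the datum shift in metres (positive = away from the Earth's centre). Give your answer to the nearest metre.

ΔU = -38 m

At φ = 69.23901°, λ = 40.68945°: sin φ = 0.935067, cos φ = 0.354470, sin λ = 0.651959, cos λ = 0.758254.
ΔU = cos φ cos λ·ΔX + cos φ sin λ·ΔY + sin φ·ΔZ = (0.354470)(0.758254)(-456) + (0.354470)(0.651959)(-204) + (0.935067)(141) = -37.86 m.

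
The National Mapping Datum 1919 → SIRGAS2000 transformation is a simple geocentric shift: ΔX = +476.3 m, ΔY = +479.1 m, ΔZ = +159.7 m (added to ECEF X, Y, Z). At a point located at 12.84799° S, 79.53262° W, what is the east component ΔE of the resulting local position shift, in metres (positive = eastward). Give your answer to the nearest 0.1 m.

ΔE = 555.4 m

At φ = -12.84799°, λ = -79.53262°: sin φ = -0.222365, cos φ = 0.974963, sin λ = -0.983358, cos λ = 0.181676.
ΔE = −sin λ·ΔX + cos λ·ΔY = −(-0.983358)·(476.3) + (0.181676)·(479.1) = 555.41 m.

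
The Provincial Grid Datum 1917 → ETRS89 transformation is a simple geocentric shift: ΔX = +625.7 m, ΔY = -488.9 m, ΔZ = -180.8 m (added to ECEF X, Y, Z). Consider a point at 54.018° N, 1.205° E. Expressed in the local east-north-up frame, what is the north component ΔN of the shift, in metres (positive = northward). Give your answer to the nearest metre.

At φ = 54.018°, λ = 1.205°: sin φ = 0.809202, cos φ = 0.587531, sin λ = 0.021030, cos λ = 0.999779.
ΔN = −sin φ cos λ·ΔX − sin φ sin λ·ΔY + cos φ·ΔZ = −(0.809202)(0.999779)(625.7) − (0.809202)(0.021030)(-488.9) + (0.587531)(-180.8) = -604.11 m.

ΔN = -604 m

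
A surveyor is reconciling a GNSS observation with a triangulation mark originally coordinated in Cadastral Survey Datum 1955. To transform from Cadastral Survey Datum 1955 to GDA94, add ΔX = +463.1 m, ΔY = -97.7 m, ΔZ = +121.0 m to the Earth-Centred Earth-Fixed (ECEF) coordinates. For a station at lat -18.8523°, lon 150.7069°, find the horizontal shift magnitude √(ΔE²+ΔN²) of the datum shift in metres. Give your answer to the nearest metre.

145 m

The local east axis at (φ, λ) is (−sin λ, cos λ, 0), so ΔE = −sin(150.7069°)·463.1 + cos(150.7069°)·(-97.7) = -141.38 m.
The local north axis is (−sin φ cos λ, −sin φ sin λ, cos φ), giving ΔN = -130.506 − 15.446 + 114.509 = -31.44 m.
Horizontal magnitude = √(ΔE² + ΔN²) = √((-141.38)² + (-31.44)²) = 144.83 m.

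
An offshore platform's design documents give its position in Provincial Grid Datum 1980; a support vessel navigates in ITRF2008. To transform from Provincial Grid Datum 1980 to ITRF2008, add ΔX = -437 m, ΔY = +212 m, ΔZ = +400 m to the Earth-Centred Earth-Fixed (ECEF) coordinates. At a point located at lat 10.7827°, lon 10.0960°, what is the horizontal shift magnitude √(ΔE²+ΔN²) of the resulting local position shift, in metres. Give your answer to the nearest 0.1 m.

546.8 m

At φ = 10.7827°, λ = 10.0960°: sin φ = 0.187085, cos φ = 0.982344, sin λ = 0.175298, cos λ = 0.984515.
ΔE = −sin λ·ΔX + cos λ·ΔY = −(0.175298)·(-437) + (0.984515)·(212) = 285.32 m.
ΔN = −sin φ cos λ·ΔX − sin φ sin λ·ΔY + cos φ·ΔZ = −(0.187085)(0.984515)(-437) − (0.187085)(0.175298)(212) + (0.982344)(400) = 466.47 m.
Horizontal magnitude = √(ΔE² + ΔN²) = √(285.32² + 466.47²) = 546.82 m.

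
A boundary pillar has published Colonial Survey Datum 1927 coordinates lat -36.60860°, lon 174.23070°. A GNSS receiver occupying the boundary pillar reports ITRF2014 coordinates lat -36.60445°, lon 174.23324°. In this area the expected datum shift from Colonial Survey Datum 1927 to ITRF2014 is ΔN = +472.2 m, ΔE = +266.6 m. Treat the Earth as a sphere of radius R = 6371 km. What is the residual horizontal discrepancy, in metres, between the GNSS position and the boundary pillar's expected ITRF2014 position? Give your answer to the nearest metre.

Observed coordinate differences: Δφ = +0.00415°, Δλ = +0.00254°.
Converting to metres (1° lat = 111195 m, cos φ = 0.802728): observed ΔN = 461.5 m, observed ΔE = 226.7 m.
Subtracting the expected shift leaves a residual of 461.5 − (472.2) = -10.7 m north and 226.7 − (266.6) = -39.9 m east.
Residual distance = √((-10.7)² + (-39.9)²) = 41.3 m.

41 m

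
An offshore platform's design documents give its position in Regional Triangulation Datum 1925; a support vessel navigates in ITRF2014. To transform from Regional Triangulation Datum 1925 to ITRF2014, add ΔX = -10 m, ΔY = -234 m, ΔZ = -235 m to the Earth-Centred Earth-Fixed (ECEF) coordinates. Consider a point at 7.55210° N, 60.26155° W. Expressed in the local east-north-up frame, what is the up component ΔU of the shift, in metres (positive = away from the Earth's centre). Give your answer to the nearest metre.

At φ = 7.55210°, λ = -60.26155°: sin φ = 0.131428, cos φ = 0.991326, sin λ = -0.868299, cos λ = 0.496041.
ΔU = cos φ cos λ·ΔX + cos φ sin λ·ΔY + sin φ·ΔZ = (0.991326)(0.496041)(-10) + (0.991326)(-0.868299)(-234) + (0.131428)(-235) = 165.62 m.

ΔU = 166 m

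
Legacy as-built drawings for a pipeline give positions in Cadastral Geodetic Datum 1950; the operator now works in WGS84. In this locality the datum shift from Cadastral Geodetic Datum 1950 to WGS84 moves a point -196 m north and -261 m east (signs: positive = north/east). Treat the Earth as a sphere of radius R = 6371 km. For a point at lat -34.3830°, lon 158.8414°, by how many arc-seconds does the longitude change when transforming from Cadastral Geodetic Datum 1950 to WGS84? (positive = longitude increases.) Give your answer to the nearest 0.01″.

Δλ = -10.24″

At latitude -34.3830°, cos φ = 0.825281.
One radian of longitude at latitude φ spans R cos φ, so Δλ = ΔE / (R cos φ) = -261.0 / (6371000 × 0.825281) = -4.9640e-05 rad = -10.239″.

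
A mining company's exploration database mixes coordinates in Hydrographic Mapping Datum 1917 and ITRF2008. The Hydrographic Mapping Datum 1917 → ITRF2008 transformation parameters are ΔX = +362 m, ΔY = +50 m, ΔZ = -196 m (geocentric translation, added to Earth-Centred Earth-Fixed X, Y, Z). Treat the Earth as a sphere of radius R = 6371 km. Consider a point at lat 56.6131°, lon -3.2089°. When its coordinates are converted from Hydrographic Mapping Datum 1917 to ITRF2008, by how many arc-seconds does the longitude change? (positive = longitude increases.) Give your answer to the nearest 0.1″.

Δλ = 4.1″

sin φ = 0.834974, cos φ = 0.550290, sin λ = -0.055977, cos λ = 0.998432.
East component: ΔE = −sin λ·ΔX + cos λ·ΔY = −(-0.055977)(362) + (0.998432)(50) = 70.19 m.
1° of latitude spans πR/180 = 111195 m; at latitude φ, 1° of longitude spans that × cos φ = 61189.4 m, so Δλ = 70.19 / 61189.4 × 3600 = 4.129″.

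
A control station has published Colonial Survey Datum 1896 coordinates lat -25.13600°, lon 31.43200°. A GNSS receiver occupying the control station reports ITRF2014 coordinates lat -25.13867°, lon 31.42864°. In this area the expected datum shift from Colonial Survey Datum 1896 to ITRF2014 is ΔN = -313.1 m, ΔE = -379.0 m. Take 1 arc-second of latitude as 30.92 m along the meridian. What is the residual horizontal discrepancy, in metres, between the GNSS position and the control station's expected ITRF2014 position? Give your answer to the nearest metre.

Observed coordinate differences: Δφ = -0.00267°, Δλ = -0.00336°.
Converting to metres (1° lat = 111312 m, cos φ = 0.905302): observed ΔN = -297.2 m, observed ΔE = -338.6 m.
Subtracting the expected shift leaves a residual of -297.2 − (-313.1) = 15.9 m north and -338.6 − (-379.0) = 40.4 m east.
Residual distance = √(15.9² + 40.4²) = 43.4 m.

43 m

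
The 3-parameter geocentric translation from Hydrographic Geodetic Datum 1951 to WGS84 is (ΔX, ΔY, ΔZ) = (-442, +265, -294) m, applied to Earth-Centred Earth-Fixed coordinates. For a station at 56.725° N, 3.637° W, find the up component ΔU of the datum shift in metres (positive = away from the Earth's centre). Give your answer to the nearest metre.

ΔU = -497 m

The local up (radial) axis is (cos φ cos λ, cos φ sin λ, sin φ), giving ΔU = -242.018 − 9.223 − 245.798 = -497.04 m.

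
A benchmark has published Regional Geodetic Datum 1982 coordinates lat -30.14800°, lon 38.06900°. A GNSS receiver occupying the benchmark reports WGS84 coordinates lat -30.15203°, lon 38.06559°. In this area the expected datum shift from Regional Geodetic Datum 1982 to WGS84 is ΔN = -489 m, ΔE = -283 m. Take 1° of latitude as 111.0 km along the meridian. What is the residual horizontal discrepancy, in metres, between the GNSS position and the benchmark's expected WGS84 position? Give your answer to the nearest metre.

Observed coordinate differences: Δφ = -0.00403°, Δλ = -0.00341°.
Converting to metres (1° lat = 111000 m, cos φ = 0.864731): observed ΔN = -447.3 m, observed ΔE = -327.3 m.
Subtracting the expected shift leaves a residual of -447.3 − (-489) = 41.7 m north and -327.3 − (-283) = -44.3 m east.
Residual distance = √(41.7² + (-44.3)²) = 60.8 m.

61 m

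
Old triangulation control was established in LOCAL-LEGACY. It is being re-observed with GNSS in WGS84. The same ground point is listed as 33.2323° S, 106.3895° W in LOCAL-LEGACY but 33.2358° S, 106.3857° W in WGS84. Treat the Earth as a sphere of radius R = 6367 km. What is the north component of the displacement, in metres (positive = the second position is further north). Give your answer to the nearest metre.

Δφ = -33.2358° − -33.2323° = -0.0035°; Δλ = -106.3857° − -106.3895° = +0.0038°.
1° along a meridian = πR/180 = 111125 m.
ΔN = Δφ × 111125 = -388.9 m; ΔE = Δλ × 111125 × cos(-33.2323°) = +0.0038 × 111125 × 0.836455 = 353.2 m.

ΔN = -389 m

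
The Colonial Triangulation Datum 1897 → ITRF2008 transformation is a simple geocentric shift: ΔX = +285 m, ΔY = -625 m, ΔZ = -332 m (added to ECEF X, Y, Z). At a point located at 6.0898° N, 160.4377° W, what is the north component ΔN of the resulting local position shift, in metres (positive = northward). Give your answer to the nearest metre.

ΔN = -324 m

At φ = 6.0898°, λ = -160.4377°: sin φ = 0.106087, cos φ = 0.994357, sin λ = -0.334832, cos λ = -0.942278.
ΔN = −sin φ cos λ·ΔX − sin φ sin λ·ΔY + cos φ·ΔZ = −(0.106087)(-0.942278)(285) − (0.106087)(-0.334832)(-625) + (0.994357)(-332) = -323.84 m.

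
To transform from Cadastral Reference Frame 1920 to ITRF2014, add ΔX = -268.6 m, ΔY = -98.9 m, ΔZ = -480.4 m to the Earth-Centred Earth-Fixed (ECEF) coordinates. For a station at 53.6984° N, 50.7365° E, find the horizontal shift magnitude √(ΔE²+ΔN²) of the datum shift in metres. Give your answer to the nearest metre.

169 m

The local east axis at (φ, λ) is (−sin λ, cos λ, 0), so ΔE = −sin(50.7365°)·(-268.6) + cos(50.7365°)·(-98.9) = 145.37 m.
The local north axis is (−sin φ cos λ, −sin φ sin λ, cos φ), giving ΔN = 137.000 + 61.711 − 284.414 = -85.70 m.
Horizontal magnitude = √(ΔE² + ΔN²) = √(145.37² + (-85.70)²) = 168.75 m.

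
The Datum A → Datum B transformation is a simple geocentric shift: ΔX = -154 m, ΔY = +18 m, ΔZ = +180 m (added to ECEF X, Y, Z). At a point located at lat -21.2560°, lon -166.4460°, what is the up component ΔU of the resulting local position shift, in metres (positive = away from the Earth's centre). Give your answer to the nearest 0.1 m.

ΔU = 70.3 m

The local up (radial) axis is (cos φ cos λ, cos φ sin λ, sin φ), giving ΔU = 139.526 − 3.932 − 65.256 = 70.34 m.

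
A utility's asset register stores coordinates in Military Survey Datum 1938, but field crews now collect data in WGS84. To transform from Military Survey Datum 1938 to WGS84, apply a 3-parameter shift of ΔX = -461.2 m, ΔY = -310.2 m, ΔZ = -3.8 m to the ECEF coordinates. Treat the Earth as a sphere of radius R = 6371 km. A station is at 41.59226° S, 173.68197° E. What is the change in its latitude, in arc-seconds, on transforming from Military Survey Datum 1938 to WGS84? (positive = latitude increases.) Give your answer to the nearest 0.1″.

Δφ = 9.0″

sin φ = -0.663825, cos φ = 0.747888, sin λ = 0.110047, cos λ = -0.993926.
North component: ΔN = −sin φ cos λ·ΔX − sin φ sin λ·ΔY + cos φ·ΔZ = −(-0.663825)(-0.993926)(-461.2) − (-0.663825)(0.110047)(-310.2) + (0.747888)(-3.8) = 278.79 m.
1° of latitude spans πR/180 = 111195 m, so Δφ = 278.79 / 111195 × 3600 = 9.026″.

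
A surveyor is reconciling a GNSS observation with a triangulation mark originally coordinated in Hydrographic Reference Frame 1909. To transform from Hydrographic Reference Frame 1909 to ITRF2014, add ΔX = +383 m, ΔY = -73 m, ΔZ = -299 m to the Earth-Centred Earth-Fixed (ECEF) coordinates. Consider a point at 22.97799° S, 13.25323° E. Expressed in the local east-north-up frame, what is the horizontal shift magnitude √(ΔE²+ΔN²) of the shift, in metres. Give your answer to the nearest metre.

209 m

The local east axis at (φ, λ) is (−sin λ, cos λ, 0), so ΔE = −sin(13.25323°)·383 + cos(13.25323°)·(-73) = -158.86 m.
The local north axis is (−sin φ cos λ, −sin φ sin λ, cos φ), giving ΔN = 145.532 − 6.533 − 275.276 = -136.28 m.
Horizontal magnitude = √(ΔE² + ΔN²) = √((-158.86)² + (-136.28)²) = 209.30 m.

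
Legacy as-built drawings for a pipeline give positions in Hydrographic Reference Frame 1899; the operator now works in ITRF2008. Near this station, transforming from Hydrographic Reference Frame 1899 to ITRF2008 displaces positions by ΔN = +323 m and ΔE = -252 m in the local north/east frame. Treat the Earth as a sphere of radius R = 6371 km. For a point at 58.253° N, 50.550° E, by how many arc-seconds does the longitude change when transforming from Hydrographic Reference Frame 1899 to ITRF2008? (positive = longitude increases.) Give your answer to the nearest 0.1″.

Δλ = -15.5″

At latitude 58.253°, cos φ = 0.526169.
One radian of longitude at latitude φ spans R cos φ, so Δλ = ΔE / (R cos φ) = -252.0 / (6371000 × 0.526169) = -7.5174e-05 rad = -15.506″.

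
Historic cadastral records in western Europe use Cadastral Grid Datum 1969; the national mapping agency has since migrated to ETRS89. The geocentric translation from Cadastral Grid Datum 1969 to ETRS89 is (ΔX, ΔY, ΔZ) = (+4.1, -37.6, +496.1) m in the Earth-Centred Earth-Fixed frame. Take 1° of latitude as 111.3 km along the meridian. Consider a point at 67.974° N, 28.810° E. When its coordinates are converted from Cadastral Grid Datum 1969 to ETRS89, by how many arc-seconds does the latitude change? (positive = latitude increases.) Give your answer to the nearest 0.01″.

Δφ = 6.45″

sin φ = 0.927014, cos φ = 0.375027, sin λ = 0.481907, cos λ = 0.876223.
North component: ΔN = −sin φ cos λ·ΔX − sin φ sin λ·ΔY + cos φ·ΔZ = −(0.927014)(0.876223)(4.1) − (0.927014)(0.481907)(-37.6) + (0.375027)(496.1) = 199.52 m.
1° of latitude spans 111300 m, so Δφ = 199.52 / 111300 × 3600 = 6.453″.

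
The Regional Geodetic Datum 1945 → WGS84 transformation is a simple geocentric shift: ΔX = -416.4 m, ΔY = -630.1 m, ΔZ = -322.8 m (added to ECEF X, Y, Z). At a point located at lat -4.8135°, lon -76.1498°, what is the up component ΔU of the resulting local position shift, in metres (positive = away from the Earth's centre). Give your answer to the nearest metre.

ΔU = 537 m

The local up (radial) axis is (cos φ cos λ, cos φ sin λ, sin φ), giving ΔU = -99.328 + 609.622 + 27.087 = 537.38 m.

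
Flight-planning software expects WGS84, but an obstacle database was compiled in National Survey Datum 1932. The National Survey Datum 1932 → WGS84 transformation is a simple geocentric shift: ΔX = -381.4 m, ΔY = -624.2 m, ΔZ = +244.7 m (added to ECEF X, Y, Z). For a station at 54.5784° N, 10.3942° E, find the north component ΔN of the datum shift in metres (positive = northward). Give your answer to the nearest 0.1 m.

At φ = 54.5784°, λ = 10.3942°: sin φ = 0.814909, cos φ = 0.579588, sin λ = 0.180420, cos λ = 0.983590.
ΔN = −sin φ cos λ·ΔX − sin φ sin λ·ΔY + cos φ·ΔZ = −(0.814909)(0.983590)(-381.4) − (0.814909)(0.180420)(-624.2) + (0.579588)(244.7) = 539.30 m.

ΔN = 539.3 m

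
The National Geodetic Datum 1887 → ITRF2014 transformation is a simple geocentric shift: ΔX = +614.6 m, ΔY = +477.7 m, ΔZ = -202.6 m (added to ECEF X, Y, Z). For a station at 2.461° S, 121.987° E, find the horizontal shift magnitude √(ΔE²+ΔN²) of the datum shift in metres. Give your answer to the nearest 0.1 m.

The local east axis at (φ, λ) is (−sin λ, cos λ, 0), so ΔE = −sin(121.987°)·614.6 + cos(121.987°)·477.7 = -774.33 m.
The local north axis is (−sin φ cos λ, −sin φ sin λ, cos φ), giving ΔN = -13.980 + 17.398 − 202.413 = -199.00 m.
Horizontal magnitude = √(ΔE² + ΔN²) = √((-774.33)² + (-199.00)²) = 799.50 m.

799.5 m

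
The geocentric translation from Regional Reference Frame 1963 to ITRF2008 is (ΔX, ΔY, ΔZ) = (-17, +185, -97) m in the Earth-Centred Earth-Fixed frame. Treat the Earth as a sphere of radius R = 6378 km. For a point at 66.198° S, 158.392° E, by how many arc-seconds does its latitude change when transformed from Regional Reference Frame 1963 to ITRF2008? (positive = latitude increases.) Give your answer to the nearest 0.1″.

Δφ = 1.2″

sin φ = -0.914946, cos φ = 0.403577, sin λ = 0.368254, cos λ = -0.929725.
North component: ΔN = −sin φ cos λ·ΔX − sin φ sin λ·ΔY + cos φ·ΔZ = −(-0.914946)(-0.929725)(-17) − (-0.914946)(0.368254)(185) + (0.403577)(-97) = 37.65 m.
1° of latitude spans πR/180 = 111317 m, so Δφ = 37.65 / 111317 × 3600 = 1.217″.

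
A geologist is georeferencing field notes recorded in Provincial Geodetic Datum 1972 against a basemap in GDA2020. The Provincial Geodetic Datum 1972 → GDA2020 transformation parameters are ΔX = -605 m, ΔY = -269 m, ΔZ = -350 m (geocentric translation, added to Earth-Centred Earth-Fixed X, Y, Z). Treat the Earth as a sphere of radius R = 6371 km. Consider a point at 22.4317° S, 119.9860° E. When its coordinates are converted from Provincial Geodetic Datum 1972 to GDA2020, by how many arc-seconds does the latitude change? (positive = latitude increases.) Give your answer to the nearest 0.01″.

Δφ = -9.62″

sin φ = -0.381582, cos φ = 0.924335, sin λ = 0.866148, cos λ = -0.499788.
North component: ΔN = −sin φ cos λ·ΔX − sin φ sin λ·ΔY + cos φ·ΔZ = −(-0.381582)(-0.499788)(-605) − (-0.381582)(0.866148)(-269) + (0.924335)(-350) = -297.04 m.
1° of latitude spans πR/180 = 111195 m, so Δφ = -297.04 / 111195 × 3600 = -9.617″.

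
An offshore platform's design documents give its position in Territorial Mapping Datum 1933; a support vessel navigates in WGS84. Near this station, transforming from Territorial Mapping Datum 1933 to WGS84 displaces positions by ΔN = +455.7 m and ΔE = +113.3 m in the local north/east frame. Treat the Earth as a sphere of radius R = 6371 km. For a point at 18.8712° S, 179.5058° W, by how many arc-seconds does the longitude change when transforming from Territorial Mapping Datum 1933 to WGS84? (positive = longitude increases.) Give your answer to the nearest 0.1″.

Δλ = 3.9″

At latitude -18.8712°, cos φ = 0.946248.
One radian of longitude at latitude φ spans R cos φ, so Δλ = ΔE / (R cos φ) = 113.3 / (6371000 × 0.946248) = 1.8794e-05 rad = 3.877″.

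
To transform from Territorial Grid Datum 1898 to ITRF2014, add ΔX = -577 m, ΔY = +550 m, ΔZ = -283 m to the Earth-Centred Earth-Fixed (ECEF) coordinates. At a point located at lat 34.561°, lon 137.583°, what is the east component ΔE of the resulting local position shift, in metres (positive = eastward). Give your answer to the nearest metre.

The local east axis at (φ, λ) is (−sin λ, cos λ, 0), so ΔE = −sin(137.583°)·(-577) + cos(137.583°)·550 = -16.84 m.

ΔE = -17 m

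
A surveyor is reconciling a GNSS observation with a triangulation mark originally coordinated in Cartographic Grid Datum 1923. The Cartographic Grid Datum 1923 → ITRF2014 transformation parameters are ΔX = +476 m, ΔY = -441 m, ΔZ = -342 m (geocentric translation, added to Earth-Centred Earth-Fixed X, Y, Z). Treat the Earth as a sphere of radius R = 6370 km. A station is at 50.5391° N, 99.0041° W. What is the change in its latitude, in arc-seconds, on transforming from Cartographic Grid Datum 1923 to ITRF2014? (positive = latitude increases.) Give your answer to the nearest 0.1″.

Δφ = -16.1″

sin φ = 0.772058, cos φ = 0.635551, sin λ = -0.987677, cos λ = -0.156505.
North component: ΔN = −sin φ cos λ·ΔX − sin φ sin λ·ΔY + cos φ·ΔZ = −(0.772058)(-0.156505)(476) − (0.772058)(-0.987677)(-441) + (0.635551)(-342) = -496.13 m.
1° of latitude spans πR/180 = 111177 m, so Δφ = -496.13 / 111177 × 3600 = -16.065″.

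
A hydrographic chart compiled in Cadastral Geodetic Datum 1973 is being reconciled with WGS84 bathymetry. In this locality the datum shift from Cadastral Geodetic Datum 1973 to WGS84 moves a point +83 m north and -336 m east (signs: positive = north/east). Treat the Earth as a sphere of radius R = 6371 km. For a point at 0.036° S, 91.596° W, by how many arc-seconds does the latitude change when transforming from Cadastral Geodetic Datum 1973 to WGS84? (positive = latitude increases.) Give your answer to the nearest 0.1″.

On a sphere of radius R, 1 rad of latitude = R, so Δφ = ΔN / R = 83.0 / 6371000 = 1.3028e-05 rad = 2.687″.

Δφ = 2.7″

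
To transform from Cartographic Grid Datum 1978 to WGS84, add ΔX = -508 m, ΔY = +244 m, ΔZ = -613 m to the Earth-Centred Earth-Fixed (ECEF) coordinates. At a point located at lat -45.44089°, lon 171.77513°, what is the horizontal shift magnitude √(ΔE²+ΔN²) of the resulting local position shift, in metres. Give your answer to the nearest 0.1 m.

175.2 m

The local east axis at (φ, λ) is (−sin λ, cos λ, 0), so ΔE = −sin(171.77513°)·(-508) + cos(171.77513°)·244 = -168.82 m.
The local north axis is (−sin φ cos λ, −sin φ sin λ, cos φ), giving ΔN = 358.241 + 24.872 − 430.108 = -47.00 m.
Horizontal magnitude = √(ΔE² + ΔN²) = √((-168.82)² + (-47.00)²) = 175.24 m.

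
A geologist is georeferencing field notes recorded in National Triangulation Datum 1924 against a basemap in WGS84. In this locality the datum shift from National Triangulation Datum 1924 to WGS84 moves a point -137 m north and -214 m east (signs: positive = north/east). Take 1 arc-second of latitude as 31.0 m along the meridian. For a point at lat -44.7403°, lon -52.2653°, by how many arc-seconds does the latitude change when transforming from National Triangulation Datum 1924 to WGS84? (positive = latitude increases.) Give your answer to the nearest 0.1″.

1″ of latitude = 31.00 m, so Δφ = -137.0 / 31.00 = -4.419″.

Δφ = -4.4″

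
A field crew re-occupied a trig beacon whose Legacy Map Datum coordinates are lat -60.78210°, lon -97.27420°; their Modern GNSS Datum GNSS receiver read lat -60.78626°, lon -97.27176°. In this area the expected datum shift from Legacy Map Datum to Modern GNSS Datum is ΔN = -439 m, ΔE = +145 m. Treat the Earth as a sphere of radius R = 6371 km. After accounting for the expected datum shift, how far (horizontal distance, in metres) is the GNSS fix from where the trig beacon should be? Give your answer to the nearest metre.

27 m

Observed coordinate differences: Δφ = -0.00416°, Δλ = +0.00244°.
Converting to metres (1° lat = 111195 m, cos φ = 0.488132): observed ΔN = -462.6 m, observed ΔE = 132.4 m.
Subtracting the expected shift leaves a residual of -462.6 − (-439) = -23.6 m north and 132.4 − (145) = -12.6 m east.
Residual distance = √((-23.6)² + (-12.6)²) = 26.7 m.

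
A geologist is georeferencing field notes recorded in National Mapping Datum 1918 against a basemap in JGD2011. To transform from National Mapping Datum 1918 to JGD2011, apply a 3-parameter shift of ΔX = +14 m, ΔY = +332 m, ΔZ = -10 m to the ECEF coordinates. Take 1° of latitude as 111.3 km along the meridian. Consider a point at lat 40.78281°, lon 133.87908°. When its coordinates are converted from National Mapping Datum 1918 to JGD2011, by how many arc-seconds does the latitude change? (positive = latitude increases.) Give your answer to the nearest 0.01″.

Δφ = -5.10″

sin φ = 0.653193, cos φ = 0.757191, sin λ = 0.720804, cos λ = -0.693139.
North component: ΔN = −sin φ cos λ·ΔX − sin φ sin λ·ΔY + cos φ·ΔZ = −(0.653193)(-0.693139)(14) − (0.653193)(0.720804)(332) + (0.757191)(-10) = -157.55 m.
1° of latitude spans 111300 m, so Δφ = -157.55 / 111300 × 3600 = -5.096″.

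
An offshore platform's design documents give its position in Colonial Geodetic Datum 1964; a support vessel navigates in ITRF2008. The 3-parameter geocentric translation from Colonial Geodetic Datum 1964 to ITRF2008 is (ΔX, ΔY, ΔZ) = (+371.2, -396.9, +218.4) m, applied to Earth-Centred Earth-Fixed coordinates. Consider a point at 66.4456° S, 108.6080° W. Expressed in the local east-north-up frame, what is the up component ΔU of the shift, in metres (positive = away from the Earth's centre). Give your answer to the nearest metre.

ΔU = -97 m

The local up (radial) axis is (cos φ cos λ, cos φ sin λ, sin φ), giving ΔU = -47.334 + 150.318 − 200.203 = -97.22 m.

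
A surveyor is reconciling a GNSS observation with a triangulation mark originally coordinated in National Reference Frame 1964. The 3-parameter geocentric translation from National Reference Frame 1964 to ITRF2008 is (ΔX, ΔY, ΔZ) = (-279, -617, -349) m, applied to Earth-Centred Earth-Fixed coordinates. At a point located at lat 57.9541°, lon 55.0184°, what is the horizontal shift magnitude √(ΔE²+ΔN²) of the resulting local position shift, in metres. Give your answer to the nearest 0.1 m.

399.0 m

The local east axis at (φ, λ) is (−sin λ, cos λ, 0), so ΔE = −sin(55.0184°)·(-279) + cos(55.0184°)·(-617) = -125.14 m.
The local north axis is (−sin φ cos λ, −sin φ sin λ, cos φ), giving ΔN = 135.581 + 428.499 − 185.179 = 378.90 m.
Horizontal magnitude = √(ΔE² + ΔN²) = √((-125.14)² + 378.90²) = 399.03 m.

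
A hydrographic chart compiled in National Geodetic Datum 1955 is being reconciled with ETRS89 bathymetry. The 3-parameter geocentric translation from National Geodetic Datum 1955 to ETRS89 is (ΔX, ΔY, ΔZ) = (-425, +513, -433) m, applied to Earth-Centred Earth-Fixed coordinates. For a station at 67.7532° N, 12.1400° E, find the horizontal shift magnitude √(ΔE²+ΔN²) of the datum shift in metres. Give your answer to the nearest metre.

603 m

The local east axis at (φ, λ) is (−sin λ, cos λ, 0), so ΔE = −sin(12.1400°)·(-425) + cos(12.1400°)·513 = 590.91 m.
The local north axis is (−sin φ cos λ, −sin φ sin λ, cos φ), giving ΔN = 384.567 − 99.854 − 163.932 = 120.78 m.
Horizontal magnitude = √(ΔE² + ΔN²) = √(590.91² + 120.78²) = 603.12 m.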